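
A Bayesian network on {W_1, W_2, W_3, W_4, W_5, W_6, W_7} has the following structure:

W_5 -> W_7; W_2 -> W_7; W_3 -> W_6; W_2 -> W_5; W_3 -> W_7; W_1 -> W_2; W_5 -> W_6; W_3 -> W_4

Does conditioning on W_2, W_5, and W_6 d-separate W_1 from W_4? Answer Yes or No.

Yes

4 paths connect W_1 and W_4; each must be blocked for d-separation to hold:
Path 1: W_1 → W_2 → W_5 → W_6 ← W_3 → W_4
  W_2 is a chain here and W_2 is conditioned on, so the path is blocked at W_2.
Path 2: W_1 → W_2 → W_5 → W_7 ← W_3 → W_4
  W_2 is a chain here and W_2 is conditioned on, so the path is blocked at W_2.
Path 3: W_1 → W_2 → W_7 ← W_3 → W_4
  W_2 is a chain here and W_2 is conditioned on, so the path is blocked at W_2.
Path 4: W_1 → W_2 → W_7 ← W_5 → W_6 ← W_3 → W_4
  W_2 is a chain here and W_2 is conditioned on, so the path is blocked at W_2.
Since every path is blocked, d-separation holds.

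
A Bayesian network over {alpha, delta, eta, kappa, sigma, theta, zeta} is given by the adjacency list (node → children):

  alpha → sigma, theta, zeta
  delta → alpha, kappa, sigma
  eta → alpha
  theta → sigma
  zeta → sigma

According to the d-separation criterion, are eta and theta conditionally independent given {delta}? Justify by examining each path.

No

4 paths connect eta and theta; each must be blocked for d-separation to hold:
  1. eta → alpha → sigma ← theta — alpha:chain[open]; sigma:collider[blocks] ⇒ blocked
  2. eta → alpha → zeta → sigma ← theta — alpha:chain[open]; zeta:chain[open]; sigma:collider[blocks] ⇒ blocked
  3. eta → alpha → theta — alpha:chain[open] ⇒ active
  4. eta → alpha ← delta → sigma ← theta — alpha:collider[blocks]; delta:fork[blocks]; sigma:collider[blocks] ⇒ blocked
Because an active path exists, eta and theta are not d-separated.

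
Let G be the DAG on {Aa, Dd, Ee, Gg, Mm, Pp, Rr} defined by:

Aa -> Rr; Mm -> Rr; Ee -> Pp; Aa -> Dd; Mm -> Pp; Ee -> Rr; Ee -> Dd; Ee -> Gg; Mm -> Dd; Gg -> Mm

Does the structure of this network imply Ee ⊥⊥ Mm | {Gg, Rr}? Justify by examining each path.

6 paths connect Ee and Mm; each must be blocked for d-separation to hold:
Path 1: Ee → Rr ← Mm
  Rr is a collider and Rr is conditioned on, which opens it — no node blocks this path, so it is active.
Path 2: Ee → Rr ← Aa → Dd ← Mm
  Dd is a collider here and neither Dd nor any of its descendants is conditioned on, so the collider stays closed — the path is blocked at Dd.
Path 3: Ee → Pp ← Mm
  Pp is a collider here and neither Pp nor any of its descendants is conditioned on, so the collider stays closed — the path is blocked at Pp.
Path 4: Ee → Gg → Mm
  Gg is a chain here and Gg is conditioned on, so the path is blocked at Gg.
Path 5: Ee → Dd ← Mm
  Dd is a collider here and neither Dd nor any of its descendants is conditioned on, so the collider stays closed — the path is blocked at Dd.
Path 6: Ee → Dd ← Aa → Rr ← Mm
  Dd is a collider here and neither Dd nor any of its descendants is conditioned on, so the collider stays closed — the path is blocked at Dd.
At least one path is unblocked, so d-separation fails.

No — Ee and Mm are not d-separated given {Gg, Rr}.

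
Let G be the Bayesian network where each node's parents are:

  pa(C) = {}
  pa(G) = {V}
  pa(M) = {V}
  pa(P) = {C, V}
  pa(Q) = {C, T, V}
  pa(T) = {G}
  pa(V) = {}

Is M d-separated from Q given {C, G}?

Enumerating the 3 paths from M to Q and testing each for blocking by {C, G}:
Path 1: M ← V → G → T → Q
  G is a chain here and G is conditioned on, so the path is blocked at G.
Path 2: M ← V → Q
  V is a fork and V is not conditioned on — no node blocks this path, so it is active.
Path 3: M ← V → P ← C → Q
  P is a collider here and neither P nor any of its descendants is conditioned on, so the collider stays closed — the path is blocked at P.
At least one path is unblocked, so d-separation fails.

No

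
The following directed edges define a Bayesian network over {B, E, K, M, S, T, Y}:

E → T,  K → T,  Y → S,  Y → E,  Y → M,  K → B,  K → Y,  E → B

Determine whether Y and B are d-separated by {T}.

No

Enumerating the 4 paths from Y to B and testing each for blocking by {T}:
Path 1: Y ← K → T ← E → B
  K is a fork and K is not conditioned on; T is a collider and T is conditioned on, which opens it; E is a fork and E is not conditioned on — no node blocks this path, so it is active.
Path 2: Y ← K → B
  K is a fork and K is not conditioned on — no node blocks this path, so it is active.
Path 3: Y → E → T ← K → B
  E is a chain and E is not conditioned on; T is a collider and T is conditioned on, which opens it; K is a fork and K is not conditioned on — no node blocks this path, so it is active.
Path 4: Y → E → B
  E is a chain and E is not conditioned on — no node blocks this path, so it is active.
Because an active path exists, Y and B are not d-separated.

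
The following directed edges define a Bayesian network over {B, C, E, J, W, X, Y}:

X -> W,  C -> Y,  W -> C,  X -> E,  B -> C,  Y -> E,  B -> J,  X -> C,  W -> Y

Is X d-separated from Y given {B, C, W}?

Enumerating the 5 paths from X to Y and testing each for blocking by {B, C, W}:
Path 1: X → E ← Y
  E is a collider here and neither E nor any of its descendants is conditioned on, so the collider stays closed — the path is blocked at E.
Path 2: X → C → Y
  C is a chain here and C is conditioned on, so the path is blocked at C.
Path 3: X → C ← W → Y
  W is a fork here and W is conditioned on, so the path is blocked at W.
Path 4: X → W → C → Y
  W is a chain here and W is conditioned on, so the path is blocked at W.
Path 5: X → W → Y
  W is a chain here and W is conditioned on, so the path is blocked at W.
Since every path is blocked, d-separation holds.

Yes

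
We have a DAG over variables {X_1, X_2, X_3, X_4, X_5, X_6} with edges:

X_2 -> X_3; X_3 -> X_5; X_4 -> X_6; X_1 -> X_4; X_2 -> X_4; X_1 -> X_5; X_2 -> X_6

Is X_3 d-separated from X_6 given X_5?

No

We examine all 4 paths between X_3 and X_6:
Path 1: X_3 ← X_2 → X_6
  X_2 is a fork and X_2 is not conditioned on — no node blocks this path, so it is active.
Path 2: X_3 ← X_2 → X_4 → X_6
  X_2 is a fork and X_2 is not conditioned on; X_4 is a chain and X_4 is not conditioned on — no node blocks this path, so it is active.
Path 3: X_3 → X_5 ← X_1 → X_4 ← X_2 → X_6
  X_4 is a collider here and neither X_4 nor any of its descendants is conditioned on, so the collider stays closed — the path is blocked at X_4.
Path 4: X_3 → X_5 ← X_1 → X_4 → X_6
  X_5 is a collider and X_5 is conditioned on, which opens it; X_1 is a fork and X_1 is not conditioned on; X_4 is a chain and X_4 is not conditioned on — no node blocks this path, so it is active.
Because an active path exists, X_3 and X_6 are not d-separated.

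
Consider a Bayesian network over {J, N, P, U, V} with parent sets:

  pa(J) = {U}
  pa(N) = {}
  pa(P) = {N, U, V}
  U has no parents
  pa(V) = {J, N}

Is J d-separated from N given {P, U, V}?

4 paths connect J and N; each must be blocked for d-separation to hold:
Path 1: J → V ← N
  V is a collider and V is conditioned on, which opens it — no node blocks this path, so it is active.
Path 2: J → V → P ← N
  V is a chain here and V is conditioned on, so the path is blocked at V.
Path 3: J ← U → P ← V ← N
  U is a fork here and U is conditioned on, so the path is blocked at U.
Path 4: J ← U → P ← N
  U is a fork here and U is conditioned on, so the path is blocked at U.
Because an active path exists, J and N are not d-separated.

No — J and N are not d-separated given {P, U, V}.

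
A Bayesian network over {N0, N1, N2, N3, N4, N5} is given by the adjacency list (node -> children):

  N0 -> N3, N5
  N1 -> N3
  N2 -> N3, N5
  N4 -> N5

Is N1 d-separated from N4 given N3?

We examine all 2 paths between N1 and N4:
Path 1: N1 → N3 ← N0 → N5 ← N4
  N5 is a collider here and neither N5 nor any of its descendants is conditioned on, so the collider stays closed — the path is blocked at N5.
Path 2: N1 → N3 ← N2 → N5 ← N4
  N5 is a collider here and neither N5 nor any of its descendants is conditioned on, so the collider stays closed — the path is blocked at N5.
Every path is blocked, so N1 and N4 are d-separated given {N3}.

Yes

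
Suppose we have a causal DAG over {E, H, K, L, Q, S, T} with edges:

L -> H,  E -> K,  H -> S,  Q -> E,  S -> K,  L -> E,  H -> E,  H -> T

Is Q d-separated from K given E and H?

Enumerating the 3 paths from Q to K and testing each for blocking by {E, H}:
  1. Q → E ← L → H → S → K — E:collider[open]; L:fork[open]; H:chain[blocks]; S:chain[open] ⇒ blocked
  2. Q → E ← H → S → K — E:collider[open]; H:fork[blocks]; S:chain[open] ⇒ blocked
  3. Q → E → K — E:chain[blocks] ⇒ blocked
All paths are blocked; Q ⊥ K | {E, H} holds.

Yes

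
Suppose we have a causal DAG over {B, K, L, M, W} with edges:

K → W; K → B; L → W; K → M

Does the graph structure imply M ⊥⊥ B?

No

The only undirected path from M to B is:
  1. M ← K → B — K:fork[open] ⇒ active
At least one path is unblocked, so d-separation fails.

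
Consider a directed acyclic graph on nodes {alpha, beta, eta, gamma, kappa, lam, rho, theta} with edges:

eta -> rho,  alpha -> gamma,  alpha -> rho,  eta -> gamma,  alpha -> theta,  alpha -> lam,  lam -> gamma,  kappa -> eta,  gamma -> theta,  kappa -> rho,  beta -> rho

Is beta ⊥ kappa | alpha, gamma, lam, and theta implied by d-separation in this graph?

Yes

Enumerating the 5 paths from beta to kappa and testing each for blocking by {alpha, gamma, lam, theta}:
  1. beta → rho ← kappa — rho:collider[blocks] ⇒ blocked
  2. beta → rho ← eta ← kappa — rho:collider[blocks]; eta:chain[open] ⇒ blocked
  3. beta → rho ← alpha → lam → gamma ← eta ← kappa — rho:collider[blocks]; alpha:fork[blocks]; lam:chain[blocks]; gamma:collider[open]; eta:chain[open] ⇒ blocked
  4. beta → rho ← alpha → theta ← gamma ← eta ← kappa — rho:collider[blocks]; alpha:fork[blocks]; theta:collider[open]; gamma:chain[blocks]; eta:chain[open] ⇒ blocked
  5. beta → rho ← alpha → gamma ← eta ← kappa — rho:collider[blocks]; alpha:fork[blocks]; gamma:collider[open]; eta:chain[open] ⇒ blocked
Since every path is blocked, d-separation holds.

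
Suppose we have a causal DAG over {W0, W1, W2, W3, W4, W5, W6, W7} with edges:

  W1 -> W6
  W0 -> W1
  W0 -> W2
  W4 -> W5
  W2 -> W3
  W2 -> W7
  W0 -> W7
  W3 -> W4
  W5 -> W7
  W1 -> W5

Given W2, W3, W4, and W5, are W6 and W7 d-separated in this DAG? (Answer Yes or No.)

There are 6 undirected paths between W6 and W7; checking each against the conditioning set {W2, W3, W4, W5}:
Path 1: W6 ← W1 → W5 → W7
  W5 is a chain here and W5 is conditioned on, so the path is blocked at W5.
Path 2: W6 ← W1 → W5 ← W4 ← W3 ← W2 → W7
  W4 is a chain here and W4 is conditioned on, so the path is blocked at W4.
Path 3: W6 ← W1 → W5 ← W4 ← W3 ← W2 ← W0 → W7
  W4 is a chain here and W4 is conditioned on, so the path is blocked at W4.
Path 4: W6 ← W1 ← W0 → W7
  W1 is a chain and W1 is not conditioned on; W0 is a fork and W0 is not conditioned on — no node blocks this path, so it is active.
Path 5: W6 ← W1 ← W0 → W2 → W3 → W4 → W5 → W7
  W2 is a chain here and W2 is conditioned on, so the path is blocked at W2.
Path 6: W6 ← W1 ← W0 → W2 → W7
  W2 is a chain here and W2 is conditioned on, so the path is blocked at W2.
Since the path W6 ← W1 ← W0 → W7 is active, W6 and W7 are not d-separated given {W2, W3, W4, W5}.

No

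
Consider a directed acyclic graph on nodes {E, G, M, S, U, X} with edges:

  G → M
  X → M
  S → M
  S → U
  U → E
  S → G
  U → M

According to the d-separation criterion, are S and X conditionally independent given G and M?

3 paths connect S and X; each must be blocked for d-separation to hold:
  1. S → U → M ← X — U:chain[open]; M:collider[open] ⇒ active
  2. S → G → M ← X — G:chain[blocks]; M:collider[open] ⇒ blocked
  3. S → M ← X — M:collider[open] ⇒ active
Because an active path exists, S and X are not d-separated.

No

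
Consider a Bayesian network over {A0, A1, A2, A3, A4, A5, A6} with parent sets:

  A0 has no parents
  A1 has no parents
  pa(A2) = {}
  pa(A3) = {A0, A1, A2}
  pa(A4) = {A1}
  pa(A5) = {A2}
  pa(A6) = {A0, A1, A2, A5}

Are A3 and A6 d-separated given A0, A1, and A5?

No

4 paths connect A3 and A6; each must be blocked for d-separation to hold:
  1. A3 ← A2 → A6 — A2:fork[open] ⇒ active
  2. A3 ← A2 → A5 → A6 — A2:fork[open]; A5:chain[blocks] ⇒ blocked
  3. A3 ← A0 → A6 — A0:fork[blocks] ⇒ blocked
  4. A3 ← A1 → A6 — A1:fork[blocks] ⇒ blocked
Because an active path exists, A3 and A6 are not d-separated.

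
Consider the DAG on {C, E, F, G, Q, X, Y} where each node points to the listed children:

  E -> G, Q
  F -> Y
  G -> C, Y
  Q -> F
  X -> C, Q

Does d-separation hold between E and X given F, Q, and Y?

Enumerating the 4 paths from E to X and testing each for blocking by {F, Q, Y}:
  1. E → Q → F → Y ← G → C ← X — Q:chain[blocks]; F:chain[blocks]; Y:collider[open]; G:fork[open]; C:collider[blocks] ⇒ blocked
  2. E → Q ← X — Q:collider[open] ⇒ active
  3. E → G → Y ← F ← Q ← X — G:chain[open]; Y:collider[open]; F:chain[blocks]; Q:chain[blocks] ⇒ blocked
  4. E → G → C ← X — G:chain[open]; C:collider[blocks] ⇒ blocked
Because an active path exists, E and X are not d-separated.

No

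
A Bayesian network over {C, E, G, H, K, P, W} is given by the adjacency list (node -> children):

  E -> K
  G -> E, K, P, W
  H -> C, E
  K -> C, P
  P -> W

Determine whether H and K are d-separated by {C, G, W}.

Enumerating the 5 paths from H to K and testing each for blocking by {C, G, W}:
  1. H → C ← K — C:collider[open] ⇒ active
  2. H → E ← G → P ← K — E:collider[open]; G:fork[blocks]; P:collider[open] ⇒ blocked
  3. H → E ← G → K — E:collider[open]; G:fork[blocks] ⇒ blocked
  4. H → E ← G → W ← P ← K — E:collider[open]; G:fork[blocks]; W:collider[open]; P:chain[open] ⇒ blocked
  5. H → E → K — E:chain[open] ⇒ active
At least one path is unblocked, so d-separation fails.

No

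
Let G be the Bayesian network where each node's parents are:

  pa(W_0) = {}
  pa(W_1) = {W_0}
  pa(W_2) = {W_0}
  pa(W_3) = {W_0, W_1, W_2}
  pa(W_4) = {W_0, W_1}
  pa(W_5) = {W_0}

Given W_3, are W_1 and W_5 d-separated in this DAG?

No — W_1 and W_5 are not d-separated given {W_3}.

We examine all 4 paths between W_1 and W_5:
Path 1: W_1 → W_3 ← W_2 ← W_0 → W_5
  W_3 is a collider and W_3 is conditioned on, which opens it; W_2 is a chain and W_2 is not conditioned on; W_0 is a fork and W_0 is not conditioned on — no node blocks this path, so it is active.
Path 2: W_1 → W_3 ← W_0 → W_5
  W_3 is a collider and W_3 is conditioned on, which opens it; W_0 is a fork and W_0 is not conditioned on — no node blocks this path, so it is active.
Path 3: W_1 → W_4 ← W_0 → W_5
  W_4 is a collider here and neither W_4 nor any of its descendants is conditioned on, so the collider stays closed — the path is blocked at W_4.
Path 4: W_1 ← W_0 → W_5
  W_0 is a fork and W_0 is not conditioned on — no node blocks this path, so it is active.
Because an active path exists, W_1 and W_5 are not d-separated.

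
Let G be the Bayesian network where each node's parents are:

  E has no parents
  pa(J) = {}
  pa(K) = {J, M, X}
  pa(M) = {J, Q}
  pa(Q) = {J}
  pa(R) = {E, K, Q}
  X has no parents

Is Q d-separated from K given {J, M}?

Yes

Enumerating the 5 paths from Q to K and testing each for blocking by {J, M}:
Path 1: Q → M ← J → K
  J is a fork here and J is conditioned on, so the path is blocked at J.
Path 2: Q → M → K
  M is a chain here and M is conditioned on, so the path is blocked at M.
Path 3: Q ← J → M → K
  J is a fork here and J is conditioned on, so the path is blocked at J.
Path 4: Q ← J → K
  J is a fork here and J is conditioned on, so the path is blocked at J.
Path 5: Q → R ← K
  R is a collider here and neither R nor any of its descendants is conditioned on, so the collider stays closed — the path is blocked at R.
All paths are blocked; Q ⊥ K | {J, M} holds.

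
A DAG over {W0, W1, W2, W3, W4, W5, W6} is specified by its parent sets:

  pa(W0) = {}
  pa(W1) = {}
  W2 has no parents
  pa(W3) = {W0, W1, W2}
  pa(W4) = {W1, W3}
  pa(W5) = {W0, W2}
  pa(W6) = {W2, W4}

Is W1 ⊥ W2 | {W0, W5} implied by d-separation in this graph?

Yes — W1 and W2 are d-separated given {W0, W5}.

We examine all 6 paths between W1 and W2:
Path 1: W1 → W3 ← W2
  W3 is a collider here and neither W3 nor any of its descendants is conditioned on, so the collider stays closed — the path is blocked at W3.
Path 2: W1 → W3 ← W0 → W5 ← W2
  W3 is a collider here and neither W3 nor any of its descendants is conditioned on, so the collider stays closed — the path is blocked at W3.
Path 3: W1 → W3 → W4 → W6 ← W2
  W6 is a collider here and neither W6 nor any of its descendants is conditioned on, so the collider stays closed — the path is blocked at W6.
Path 4: W1 → W4 → W6 ← W2
  W6 is a collider here and neither W6 nor any of its descendants is conditioned on, so the collider stays closed — the path is blocked at W6.
Path 5: W1 → W4 ← W3 ← W2
  W4 is a collider here and neither W4 nor any of its descendants is conditioned on, so the collider stays closed — the path is blocked at W4.
Path 6: W1 → W4 ← W3 ← W0 → W5 ← W2
  W4 is a collider here and neither W4 nor any of its descendants is conditioned on, so the collider stays closed — the path is blocked at W4.
Every path is blocked, so W1 and W2 are d-separated given {W0, W5}.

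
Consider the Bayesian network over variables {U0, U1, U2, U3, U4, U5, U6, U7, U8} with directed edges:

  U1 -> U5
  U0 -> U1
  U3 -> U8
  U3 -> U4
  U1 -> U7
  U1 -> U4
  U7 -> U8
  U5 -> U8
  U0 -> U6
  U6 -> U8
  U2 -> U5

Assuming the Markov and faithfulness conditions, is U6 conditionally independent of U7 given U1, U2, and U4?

Yes

Enumerating the 6 paths from U6 to U7 and testing each for blocking by {U1, U2, U4}:
  1. U6 ← U0 → U1 → U7 — U0:fork[open]; U1:chain[blocks] ⇒ blocked
  2. U6 ← U0 → U1 → U5 → U8 ← U7 — U0:fork[open]; U1:chain[blocks]; U5:chain[open]; U8:collider[blocks] ⇒ blocked
  3. U6 ← U0 → U1 → U4 ← U3 → U8 ← U7 — U0:fork[open]; U1:chain[blocks]; U4:collider[open]; U3:fork[open]; U8:collider[blocks] ⇒ blocked
  4. U6 → U8 ← U7 — U8:collider[blocks] ⇒ blocked
  5. U6 → U8 ← U3 → U4 ← U1 → U7 — U8:collider[blocks]; U3:fork[open]; U4:collider[open]; U1:fork[blocks] ⇒ blocked
  6. U6 → U8 ← U5 ← U1 → U7 — U8:collider[blocks]; U5:chain[open]; U1:fork[blocks] ⇒ blocked
Since every path is blocked, d-separation holds.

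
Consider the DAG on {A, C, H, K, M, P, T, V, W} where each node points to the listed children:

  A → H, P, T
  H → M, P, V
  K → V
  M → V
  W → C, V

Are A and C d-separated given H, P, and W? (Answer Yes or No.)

Yes — A and C are d-separated given {H, P, W}.

Enumerating the 4 paths from A to C and testing each for blocking by {H, P, W}:
Path 1: A → P ← H → M → V ← W → C
  H is a fork here and H is conditioned on, so the path is blocked at H.
Path 2: A → P ← H → V ← W → C
  H is a fork here and H is conditioned on, so the path is blocked at H.
Path 3: A → H → M → V ← W → C
  H is a chain here and H is conditioned on, so the path is blocked at H.
Path 4: A → H → V ← W → C
  H is a chain here and H is conditioned on, so the path is blocked at H.
All paths are blocked; A ⊥ C | {H, P, W} holds.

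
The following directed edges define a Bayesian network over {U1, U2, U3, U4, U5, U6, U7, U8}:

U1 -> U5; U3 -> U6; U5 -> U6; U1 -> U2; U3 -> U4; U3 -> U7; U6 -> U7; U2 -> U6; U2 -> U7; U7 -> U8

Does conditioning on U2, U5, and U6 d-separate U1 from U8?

Yes — U1 and U8 are d-separated given {U2, U5, U6}.

Enumerating the 6 paths from U1 to U8 and testing each for blocking by {U2, U5, U6}:
Path 1: U1 → U5 → U6 ← U3 → U7 → U8
  U5 is a chain here and U5 is conditioned on, so the path is blocked at U5.
Path 2: U1 → U5 → U6 → U7 → U8
  U5 is a chain here and U5 is conditioned on, so the path is blocked at U5.
Path 3: U1 → U5 → U6 ← U2 → U7 → U8
  U5 is a chain here and U5 is conditioned on, so the path is blocked at U5.
Path 4: U1 → U2 → U7 → U8
  U2 is a chain here and U2 is conditioned on, so the path is blocked at U2.
Path 5: U1 → U2 → U6 ← U3 → U7 → U8
  U2 is a chain here and U2 is conditioned on, so the path is blocked at U2.
Path 6: U1 → U2 → U6 → U7 → U8
  U2 is a chain here and U2 is conditioned on, so the path is blocked at U2.
All paths are blocked; U1 ⊥ U8 | {U2, U5, U6} holds.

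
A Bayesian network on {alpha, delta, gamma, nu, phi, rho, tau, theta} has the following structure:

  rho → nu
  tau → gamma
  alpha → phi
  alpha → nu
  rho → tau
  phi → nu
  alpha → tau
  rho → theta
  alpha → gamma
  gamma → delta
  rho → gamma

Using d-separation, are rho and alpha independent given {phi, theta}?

Yes

We examine all 6 paths between rho and alpha:
Path 1: rho → nu ← alpha
  nu is a collider here and neither nu nor any of its descendants is conditioned on, so the collider stays closed — the path is blocked at nu.
Path 2: rho → nu ← phi ← alpha
  nu is a collider here and neither nu nor any of its descendants is conditioned on, so the collider stays closed — the path is blocked at nu.
Path 3: rho → tau ← alpha
  tau is a collider here and neither tau nor any of its descendants is conditioned on, so the collider stays closed — the path is blocked at tau.
Path 4: rho → tau → gamma ← alpha
  gamma is a collider here and neither gamma nor any of its descendants is conditioned on, so the collider stays closed — the path is blocked at gamma.
Path 5: rho → gamma ← alpha
  gamma is a collider here and neither gamma nor any of its descendants is conditioned on, so the collider stays closed — the path is blocked at gamma.
Path 6: rho → gamma ← tau ← alpha
  gamma is a collider here and neither gamma nor any of its descendants is conditioned on, so the collider stays closed — the path is blocked at gamma.
All paths are blocked; rho ⊥ alpha | {phi, theta} holds.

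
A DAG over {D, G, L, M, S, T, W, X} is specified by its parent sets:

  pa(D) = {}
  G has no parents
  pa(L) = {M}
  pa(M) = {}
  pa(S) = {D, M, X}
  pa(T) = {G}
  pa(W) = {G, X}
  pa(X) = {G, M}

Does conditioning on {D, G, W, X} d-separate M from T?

Yes

4 paths connect M and T; each must be blocked for d-separation to hold:
Path 1: M → S ← X → W ← G → T
  S is a collider here and neither S nor any of its descendants is conditioned on, so the collider stays closed — the path is blocked at S.
Path 2: M → S ← X ← G → T
  S is a collider here and neither S nor any of its descendants is conditioned on, so the collider stays closed — the path is blocked at S.
Path 3: M → X → W ← G → T
  X is a chain here and X is conditioned on, so the path is blocked at X.
Path 4: M → X ← G → T
  G is a fork here and G is conditioned on, so the path is blocked at G.
Since every path is blocked, d-separation holds.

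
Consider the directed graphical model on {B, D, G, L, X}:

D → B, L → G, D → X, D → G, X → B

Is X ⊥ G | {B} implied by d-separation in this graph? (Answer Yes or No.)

No

We examine all 2 paths between X and G:
  1. X ← D → G — D:fork[open] ⇒ active
  2. X → B ← D → G — B:collider[open]; D:fork[open] ⇒ active
Because an active path exists, X and G are not d-separated.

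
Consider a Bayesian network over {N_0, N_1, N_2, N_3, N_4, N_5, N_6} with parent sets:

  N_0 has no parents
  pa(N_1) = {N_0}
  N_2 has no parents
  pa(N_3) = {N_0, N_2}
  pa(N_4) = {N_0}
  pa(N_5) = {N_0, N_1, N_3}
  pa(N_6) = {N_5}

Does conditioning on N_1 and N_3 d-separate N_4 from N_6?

No — N_4 and N_6 are not d-separated given {N_1, N_3}.

Enumerating the 3 paths from N_4 to N_6 and testing each for blocking by {N_1, N_3}:
Path 1: N_4 ← N_0 → N_1 → N_5 → N_6
  N_1 is a chain here and N_1 is conditioned on, so the path is blocked at N_1.
Path 2: N_4 ← N_0 → N_3 → N_5 → N_6
  N_3 is a chain here and N_3 is conditioned on, so the path is blocked at N_3.
Path 3: N_4 ← N_0 → N_5 → N_6
  N_0 is a fork and N_0 is not conditioned on; N_5 is a chain and N_5 is not conditioned on — no node blocks this path, so it is active.
At least one path is unblocked, so d-separation fails.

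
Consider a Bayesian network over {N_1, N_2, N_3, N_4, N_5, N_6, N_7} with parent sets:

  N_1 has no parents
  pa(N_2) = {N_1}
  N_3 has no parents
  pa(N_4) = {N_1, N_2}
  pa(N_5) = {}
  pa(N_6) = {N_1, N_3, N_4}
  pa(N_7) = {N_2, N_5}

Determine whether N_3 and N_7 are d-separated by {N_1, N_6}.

No

There are 4 undirected paths between N_3 and N_7; checking each against the conditioning set {N_1, N_6}:
Path 1: N_3 → N_6 ← N_1 → N_2 → N_7
  N_1 is a fork here and N_1 is conditioned on, so the path is blocked at N_1.
Path 2: N_3 → N_6 ← N_1 → N_4 ← N_2 → N_7
  N_1 is a fork here and N_1 is conditioned on, so the path is blocked at N_1.
Path 3: N_3 → N_6 ← N_4 ← N_2 → N_7
  N_6 is a collider and N_6 is conditioned on, which opens it; N_4 is a chain and N_4 is not conditioned on; N_2 is a fork and N_2 is not conditioned on — no node blocks this path, so it is active.
Path 4: N_3 → N_6 ← N_4 ← N_1 → N_2 → N_7
  N_1 is a fork here and N_1 is conditioned on, so the path is blocked at N_1.
Since the path N_3 → N_6 ← N_4 ← N_2 → N_7 is active, N_3 and N_7 are not d-separated given {N_1, N_6}.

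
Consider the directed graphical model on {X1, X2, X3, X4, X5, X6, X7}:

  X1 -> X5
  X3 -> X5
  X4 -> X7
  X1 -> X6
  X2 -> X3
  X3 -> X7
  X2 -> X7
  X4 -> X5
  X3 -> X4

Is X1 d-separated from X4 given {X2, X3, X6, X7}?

Yes — X1 and X4 are d-separated given {X2, X3, X6, X7}.

We examine all 4 paths between X1 and X4:
Path 1: X1 → X5 ← X4
  X5 is a collider here and neither X5 nor any of its descendants is conditioned on, so the collider stays closed — the path is blocked at X5.
Path 2: X1 → X5 ← X3 → X4
  X5 is a collider here and neither X5 nor any of its descendants is conditioned on, so the collider stays closed — the path is blocked at X5.
Path 3: X1 → X5 ← X3 → X7 ← X4
  X5 is a collider here and neither X5 nor any of its descendants is conditioned on, so the collider stays closed — the path is blocked at X5.
Path 4: X1 → X5 ← X3 ← X2 → X7 ← X4
  X5 is a collider here and neither X5 nor any of its descendants is conditioned on, so the collider stays closed — the path is blocked at X5.
All paths are blocked; X1 ⊥ X4 | {X2, X3, X6, X7} holds.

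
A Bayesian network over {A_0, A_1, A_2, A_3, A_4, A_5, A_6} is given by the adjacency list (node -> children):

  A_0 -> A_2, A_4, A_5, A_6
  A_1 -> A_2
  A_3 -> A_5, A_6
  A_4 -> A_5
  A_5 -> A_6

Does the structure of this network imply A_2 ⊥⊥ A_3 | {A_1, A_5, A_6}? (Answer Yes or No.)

No — A_2 and A_3 are not d-separated given {A_1, A_5, A_6}.

We examine all 6 paths between A_2 and A_3:
Path 1: A_2 ← A_0 → A_5 ← A_3
  A_0 is a fork and A_0 is not conditioned on; A_5 is a collider and A_5 is conditioned on, which opens it — no node blocks this path, so it is active.
Path 2: A_2 ← A_0 → A_5 → A_6 ← A_3
  A_5 is a chain here and A_5 is conditioned on, so the path is blocked at A_5.
Path 3: A_2 ← A_0 → A_6 ← A_5 ← A_3
  A_5 is a chain here and A_5 is conditioned on, so the path is blocked at A_5.
Path 4: A_2 ← A_0 → A_6 ← A_3
  A_0 is a fork and A_0 is not conditioned on; A_6 is a collider and A_6 is conditioned on, which opens it — no node blocks this path, so it is active.
Path 5: A_2 ← A_0 → A_4 → A_5 ← A_3
  A_0 is a fork and A_0 is not conditioned on; A_4 is a chain and A_4 is not conditioned on; A_5 is a collider and A_5 is conditioned on, which opens it — no node blocks this path, so it is active.
Path 6: A_2 ← A_0 → A_4 → A_5 → A_6 ← A_3
  A_5 is a chain here and A_5 is conditioned on, so the path is blocked at A_5.
Because an active path exists, A_2 and A_3 are not d-separated.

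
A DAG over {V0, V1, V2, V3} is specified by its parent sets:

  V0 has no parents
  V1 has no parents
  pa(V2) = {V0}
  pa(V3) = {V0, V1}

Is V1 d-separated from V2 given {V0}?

Only one path connects V1 and V2:
  1. V1 → V3 ← V0 → V2 — V3:collider[blocks]; V0:fork[blocks] ⇒ blocked
Since every path is blocked, d-separation holds.

Yes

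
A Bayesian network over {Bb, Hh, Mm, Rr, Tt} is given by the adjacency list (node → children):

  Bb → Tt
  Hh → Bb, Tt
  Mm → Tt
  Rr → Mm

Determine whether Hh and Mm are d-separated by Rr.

Yes

2 paths connect Hh and Mm; each must be blocked for d-separation to hold:
Path 1: Hh → Bb → Tt ← Mm
  Tt is a collider here and neither Tt nor any of its descendants is conditioned on, so the collider stays closed — the path is blocked at Tt.
Path 2: Hh → Tt ← Mm
  Tt is a collider here and neither Tt nor any of its descendants is conditioned on, so the collider stays closed — the path is blocked at Tt.
Since every path is blocked, d-separation holds.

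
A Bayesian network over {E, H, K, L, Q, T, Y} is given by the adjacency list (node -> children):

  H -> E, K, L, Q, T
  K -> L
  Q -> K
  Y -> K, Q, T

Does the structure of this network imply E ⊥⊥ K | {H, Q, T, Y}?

Yes

We examine all 6 paths between E and K:
  1. E ← H → Q ← Y → K — H:fork[blocks]; Q:collider[open]; Y:fork[blocks] ⇒ blocked
  2. E ← H → Q → K — H:fork[blocks]; Q:chain[blocks] ⇒ blocked
  3. E ← H → T ← Y → Q → K — H:fork[blocks]; T:collider[open]; Y:fork[blocks]; Q:chain[blocks] ⇒ blocked
  4. E ← H → T ← Y → K — H:fork[blocks]; T:collider[open]; Y:fork[blocks] ⇒ blocked
  5. E ← H → L ← K — H:fork[blocks]; L:collider[blocks] ⇒ blocked
  6. E ← H → K — H:fork[blocks] ⇒ blocked
All paths are blocked; E ⊥ K | {H, Q, T, Y} holds.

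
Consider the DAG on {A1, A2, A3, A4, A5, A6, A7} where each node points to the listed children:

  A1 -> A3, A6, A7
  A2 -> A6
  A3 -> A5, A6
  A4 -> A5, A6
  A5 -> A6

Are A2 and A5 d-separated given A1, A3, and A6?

No — A2 and A5 are not d-separated given {A1, A3, A6}.

4 paths connect A2 and A5; each must be blocked for d-separation to hold:
Path 1: A2 → A6 ← A4 → A5
  A6 is a collider and A6 is conditioned on, which opens it; A4 is a fork and A4 is not conditioned on — no node blocks this path, so it is active.
Path 2: A2 → A6 ← A5
  A6 is a collider and A6 is conditioned on, which opens it — no node blocks this path, so it is active.
Path 3: A2 → A6 ← A1 → A3 → A5
  A1 is a fork here and A1 is conditioned on, so the path is blocked at A1.
Path 4: A2 → A6 ← A3 → A5
  A3 is a fork here and A3 is conditioned on, so the path is blocked at A3.
At least one path is unblocked, so d-separation fails.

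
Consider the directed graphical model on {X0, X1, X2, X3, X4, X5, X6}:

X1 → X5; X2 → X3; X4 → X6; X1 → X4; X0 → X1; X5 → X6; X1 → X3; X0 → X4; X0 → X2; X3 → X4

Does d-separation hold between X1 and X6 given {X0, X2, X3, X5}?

There are 6 undirected paths between X1 and X6; checking each against the conditioning set {X0, X2, X3, X5}:
  1. X1 → X3 → X4 → X6 — X3:chain[blocks]; X4:chain[open] ⇒ blocked
  2. X1 → X3 ← X2 ← X0 → X4 → X6 — X3:collider[open]; X2:chain[blocks]; X0:fork[blocks]; X4:chain[open] ⇒ blocked
  3. X1 → X5 → X6 — X5:chain[blocks] ⇒ blocked
  4. X1 → X4 → X6 — X4:chain[open] ⇒ active
  5. X1 ← X0 → X4 → X6 — X0:fork[blocks]; X4:chain[open] ⇒ blocked
  6. X1 ← X0 → X2 → X3 → X4 → X6 — X0:fork[blocks]; X2:chain[blocks]; X3:chain[blocks]; X4:chain[open] ⇒ blocked
At least one path is unblocked, so d-separation fails.

No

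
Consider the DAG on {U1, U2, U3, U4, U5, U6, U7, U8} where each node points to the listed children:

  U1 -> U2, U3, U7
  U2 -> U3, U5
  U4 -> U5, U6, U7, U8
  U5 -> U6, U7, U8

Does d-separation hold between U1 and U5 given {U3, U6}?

We examine all 6 paths between U1 and U5:
Path 1: U1 → U2 → U5
  U2 is a chain and U2 is not conditioned on — no node blocks this path, so it is active.
Path 2: U1 → U7 ← U5
  U7 is a collider here and neither U7 nor any of its descendants is conditioned on, so the collider stays closed — the path is blocked at U7.
Path 3: U1 → U7 ← U4 → U8 ← U5
  U7 is a collider here and neither U7 nor any of its descendants is conditioned on, so the collider stays closed — the path is blocked at U7.
Path 4: U1 → U7 ← U4 → U5
  U7 is a collider here and neither U7 nor any of its descendants is conditioned on, so the collider stays closed — the path is blocked at U7.
Path 5: U1 → U7 ← U4 → U6 ← U5
  U7 is a collider here and neither U7 nor any of its descendants is conditioned on, so the collider stays closed — the path is blocked at U7.
Path 6: U1 → U3 ← U2 → U5
  U3 is a collider and U3 is conditioned on, which opens it; U2 is a fork and U2 is not conditioned on — no node blocks this path, so it is active.
Because an active path exists, U1 and U5 are not d-separated.

No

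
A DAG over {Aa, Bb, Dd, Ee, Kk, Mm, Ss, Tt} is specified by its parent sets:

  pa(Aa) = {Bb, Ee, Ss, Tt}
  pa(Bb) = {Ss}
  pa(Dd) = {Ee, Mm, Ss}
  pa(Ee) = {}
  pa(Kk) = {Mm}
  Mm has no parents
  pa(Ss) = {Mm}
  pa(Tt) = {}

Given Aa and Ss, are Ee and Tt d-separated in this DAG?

No

We examine all 5 paths between Ee and Tt:
Path 1: Ee → Dd ← Ss → Aa ← Tt
  Dd is a collider here and neither Dd nor any of its descendants is conditioned on, so the collider stays closed — the path is blocked at Dd.
Path 2: Ee → Dd ← Ss → Bb → Aa ← Tt
  Dd is a collider here and neither Dd nor any of its descendants is conditioned on, so the collider stays closed — the path is blocked at Dd.
Path 3: Ee → Dd ← Mm → Ss → Aa ← Tt
  Dd is a collider here and neither Dd nor any of its descendants is conditioned on, so the collider stays closed — the path is blocked at Dd.
Path 4: Ee → Dd ← Mm → Ss → Bb → Aa ← Tt
  Dd is a collider here and neither Dd nor any of its descendants is conditioned on, so the collider stays closed — the path is blocked at Dd.
Path 5: Ee → Aa ← Tt
  Aa is a collider and Aa is conditioned on, which opens it — no node blocks this path, so it is active.
Because an active path exists, Ee and Tt are not d-separated.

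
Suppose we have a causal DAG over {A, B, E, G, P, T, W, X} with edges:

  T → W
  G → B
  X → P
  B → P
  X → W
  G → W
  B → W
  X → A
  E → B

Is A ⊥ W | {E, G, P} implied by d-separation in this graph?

No

There are 3 undirected paths between A and W; checking each against the conditioning set {E, G, P}:
  1. A ← X → P ← B ← G → W — X:fork[open]; P:collider[open]; B:chain[open]; G:fork[blocks] ⇒ blocked
  2. A ← X → P ← B → W — X:fork[open]; P:collider[open]; B:fork[open] ⇒ active
  3. A ← X → W — X:fork[open] ⇒ active
Because an active path exists, A and W are not d-separated.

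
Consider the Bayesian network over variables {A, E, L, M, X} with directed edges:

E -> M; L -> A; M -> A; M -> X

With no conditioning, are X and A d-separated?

No

There is one path between X and A:
Path 1: X ← M → A
  M is a fork and M is not conditioned on — no node blocks this path, so it is active.
At least one path is unblocked, so d-separation fails.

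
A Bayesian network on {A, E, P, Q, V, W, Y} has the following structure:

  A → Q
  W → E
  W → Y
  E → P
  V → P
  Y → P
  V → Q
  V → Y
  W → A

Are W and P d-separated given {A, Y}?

No

There are 5 undirected paths between W and P; checking each against the conditioning set {A, Y}:
Path 1: W → A → Q ← V → Y → P
  A is a chain here and A is conditioned on, so the path is blocked at A.
Path 2: W → A → Q ← V → P
  A is a chain here and A is conditioned on, so the path is blocked at A.
Path 3: W → E → P
  E is a chain and E is not conditioned on — no node blocks this path, so it is active.
Path 4: W → Y ← V → P
  Y is a collider and Y is conditioned on, which opens it; V is a fork and V is not conditioned on — no node blocks this path, so it is active.
Path 5: W → Y → P
  Y is a chain here and Y is conditioned on, so the path is blocked at Y.
Since the path W → E → P is active, W and P are not d-separated given {A, Y}.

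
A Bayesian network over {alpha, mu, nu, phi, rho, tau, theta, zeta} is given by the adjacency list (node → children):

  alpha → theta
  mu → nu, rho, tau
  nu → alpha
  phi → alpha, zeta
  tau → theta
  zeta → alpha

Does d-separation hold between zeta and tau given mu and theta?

No — zeta and tau are not d-separated given {mu, theta}.

There are 4 undirected paths between zeta and tau; checking each against the conditioning set {mu, theta}:
Path 1: zeta ← phi → alpha ← nu ← mu → tau
  mu is a fork here and mu is conditioned on, so the path is blocked at mu.
Path 2: zeta ← phi → alpha → theta ← tau
  phi is a fork and phi is not conditioned on; alpha is a chain and alpha is not conditioned on; theta is a collider and theta is conditioned on, which opens it — no node blocks this path, so it is active.
Path 3: zeta → alpha ← nu ← mu → tau
  mu is a fork here and mu is conditioned on, so the path is blocked at mu.
Path 4: zeta → alpha → theta ← tau
  alpha is a chain and alpha is not conditioned on; theta is a collider and theta is conditioned on, which opens it — no node blocks this path, so it is active.
Because an active path exists, zeta and tau are not d-separated.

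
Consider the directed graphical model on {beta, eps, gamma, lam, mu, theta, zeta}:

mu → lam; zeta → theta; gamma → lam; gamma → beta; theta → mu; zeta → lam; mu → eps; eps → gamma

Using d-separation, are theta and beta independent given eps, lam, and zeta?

There are 4 undirected paths between theta and beta; checking each against the conditioning set {eps, lam, zeta}:
Path 1: theta → mu → eps → gamma → beta
  eps is a chain here and eps is conditioned on, so the path is blocked at eps.
Path 2: theta → mu → lam ← gamma → beta
  mu is a chain and mu is not conditioned on; lam is a collider and lam is conditioned on, which opens it; gamma is a fork and gamma is not conditioned on — no node blocks this path, so it is active.
Path 3: theta ← zeta → lam ← mu → eps → gamma → beta
  zeta is a fork here and zeta is conditioned on, so the path is blocked at zeta.
Path 4: theta ← zeta → lam ← gamma → beta
  zeta is a fork here and zeta is conditioned on, so the path is blocked at zeta.
Because an active path exists, theta and beta are not d-separated.

No — theta and beta are not d-separated given {eps, lam, zeta}.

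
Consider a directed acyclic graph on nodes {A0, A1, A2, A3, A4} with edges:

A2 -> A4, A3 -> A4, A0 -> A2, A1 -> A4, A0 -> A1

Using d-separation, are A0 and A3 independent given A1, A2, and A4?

Yes — A0 and A3 are d-separated given {A1, A2, A4}.

We examine all 2 paths between A0 and A3:
Path 1: A0 → A1 → A4 ← A3
  A1 is a chain here and A1 is conditioned on, so the path is blocked at A1.
Path 2: A0 → A2 → A4 ← A3
  A2 is a chain here and A2 is conditioned on, so the path is blocked at A2.
Every path is blocked, so A0 and A3 are d-separated given {A1, A2, A4}.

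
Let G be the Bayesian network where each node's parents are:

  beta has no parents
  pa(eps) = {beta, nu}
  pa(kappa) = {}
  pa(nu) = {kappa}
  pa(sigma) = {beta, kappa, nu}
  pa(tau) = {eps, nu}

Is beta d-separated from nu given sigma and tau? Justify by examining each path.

There are 4 undirected paths between beta and nu; checking each against the conditioning set {sigma, tau}:
Path 1: beta → eps → tau ← nu
  eps is a chain and eps is not conditioned on; tau is a collider and tau is conditioned on, which opens it — no node blocks this path, so it is active.
Path 2: beta → eps ← nu
  eps is a collider and its descendant tau is conditioned on, which opens it — no node blocks this path, so it is active.
Path 3: beta → sigma ← kappa → nu
  sigma is a collider and sigma is conditioned on, which opens it; kappa is a fork and kappa is not conditioned on — no node blocks this path, so it is active.
Path 4: beta → sigma ← nu
  sigma is a collider and sigma is conditioned on, which opens it — no node blocks this path, so it is active.
Since the path beta → eps → tau ← nu is active, beta and nu are not d-separated given {sigma, tau}.

No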